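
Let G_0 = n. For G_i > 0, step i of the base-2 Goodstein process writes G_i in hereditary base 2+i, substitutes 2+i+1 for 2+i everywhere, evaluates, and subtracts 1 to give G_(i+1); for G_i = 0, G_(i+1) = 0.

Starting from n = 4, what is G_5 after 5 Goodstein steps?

109

i=0: 4 = 2^2 (b=2); 2→3: 3^3 = 27; 27−1 = 26
i=1: 26 = 2·3^2 + 2·3 + 2 (b=3); 3→4: 2·4^2 + 2·4 + 2 = 42; 42−1 = 41
i=2: 41 = 2·4^2 + 2·4 + 1 (b=4); 4→5: 2·5^2 + 2·5 + 1 = 61; 61−1 = 60
i=3: 60 = 2·5^2 + 2·5 (b=5); 5→6: 2·6^2 + 2·6 = 84; 84−1 = 83
i=4: 83 = 2·6^2 + 6 + 5 (b=6); 6→7: 2·7^2 + 7 + 5 = 110; 110−1 = 109
i=5: 109 = 2·7^2 + 7 + 4 (b=7); 7→8: 2·8^2 + 8 + 4 = 140; 140−1 = 139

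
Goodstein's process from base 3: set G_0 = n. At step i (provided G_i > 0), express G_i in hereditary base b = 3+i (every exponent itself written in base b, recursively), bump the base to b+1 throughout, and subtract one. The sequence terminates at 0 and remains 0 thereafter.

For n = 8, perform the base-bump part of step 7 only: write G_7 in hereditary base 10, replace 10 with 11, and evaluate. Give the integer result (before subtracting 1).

12

i=0: 8 = 2·3 + 2 (b=3); 3→4: 2·4 + 2 = 10; 10−1 = 9
i=1: 9 = 2·4 + 1 (b=4); 4→5: 2·5 + 1 = 11; 11−1 = 10
i=2: 10 = 2·5 (b=5); 5→6: 2·6 = 12; 12−1 = 11
i=3: 11 = 6 + 5 (b=6); 6→7: 7 + 5 = 12; 12−1 = 11
i=4: 11 = 7 + 4 (b=7); 7→8: 8 + 4 = 12; 12−1 = 11
i=5: 11 = 8 + 3 (b=8); 8→9: 9 + 3 = 12; 12−1 = 11
i=6: 11 = 9 + 2 (b=9); 9→10: 10 + 2 = 12; 12−1 = 11
i=7: 11 = 10 + 1 (b=10); 10→11: 11 + 1 = 12; 12−1 = 11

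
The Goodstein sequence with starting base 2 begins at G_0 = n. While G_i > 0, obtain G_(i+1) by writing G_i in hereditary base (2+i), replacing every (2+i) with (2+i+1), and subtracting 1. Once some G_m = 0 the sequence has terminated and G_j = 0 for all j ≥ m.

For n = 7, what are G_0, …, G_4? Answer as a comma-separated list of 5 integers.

7, 30, 259, 3127, 46657

G_0 = 7. HB_2(7) = 2^2 + 2 + 1. Bump = 31. G_1 = 30.
G_1 = 30. HB_3(30) = 3^3 + 3. Bump = 260. G_2 = 259.
G_2 = 259. HB_4(259) = 4^4 + 3. Bump = 3128. G_3 = 3127.
G_3 = 3127. HB_5(3127) = 5^5 + 2. Bump = 46658. G_4 = 46657.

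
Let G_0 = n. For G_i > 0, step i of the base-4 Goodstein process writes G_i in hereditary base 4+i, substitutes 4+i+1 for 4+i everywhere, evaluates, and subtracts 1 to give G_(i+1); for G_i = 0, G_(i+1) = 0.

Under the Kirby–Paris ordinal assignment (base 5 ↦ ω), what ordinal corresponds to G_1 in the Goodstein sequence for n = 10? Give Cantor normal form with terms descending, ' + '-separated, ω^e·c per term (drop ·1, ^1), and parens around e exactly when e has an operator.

ω·2 + 1

base 4: 10 = 2·4 + 2; at 5: 2·5 + 2 = 12; next = 11
base 5: 11 = 2·5 + 1; at 6: 2·6 + 1 = 13; next = 12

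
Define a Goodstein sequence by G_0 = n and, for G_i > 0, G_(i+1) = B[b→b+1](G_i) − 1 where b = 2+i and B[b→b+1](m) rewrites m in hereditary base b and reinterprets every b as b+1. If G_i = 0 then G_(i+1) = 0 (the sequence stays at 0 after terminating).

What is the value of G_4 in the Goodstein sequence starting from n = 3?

3 —HB2→ 2 + 1 —bump→ 3 + 1 = 4 —(−1)→ 3
3 —HB3→ 3 —bump→ 4 = 4 —(−1)→ 3
3 —HB4→ 3 —bump→ 3 = 3 —(−1)→ 2
2 —HB5→ 2 —bump→ 2 = 2 —(−1)→ 1
1 —HB6→ 1 —bump→ 1 = 1 —(−1)→ 0

1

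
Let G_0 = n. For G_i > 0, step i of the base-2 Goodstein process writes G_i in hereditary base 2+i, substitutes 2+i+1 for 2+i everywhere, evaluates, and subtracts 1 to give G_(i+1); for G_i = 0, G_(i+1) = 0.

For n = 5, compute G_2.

step 0: 5 = 2^2 + 1; sub 3 for 2: 3^3 + 1; = 28; G_1 = 28−1 = 27
step 1: 27 = 3^3; sub 4 for 3: 4^4; = 256; G_2 = 256−1 = 255

255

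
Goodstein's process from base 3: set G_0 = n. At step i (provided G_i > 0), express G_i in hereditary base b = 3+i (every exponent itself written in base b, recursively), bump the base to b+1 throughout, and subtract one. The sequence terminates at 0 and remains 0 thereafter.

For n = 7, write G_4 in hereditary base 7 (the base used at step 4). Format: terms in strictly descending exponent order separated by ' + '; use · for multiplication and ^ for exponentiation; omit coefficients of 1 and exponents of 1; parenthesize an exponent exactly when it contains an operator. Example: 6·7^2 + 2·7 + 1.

7 —HB3→ 2·3 + 1 —bump→ 2·4 + 1 = 9 —(−1)→ 8
8 —HB4→ 2·4 —bump→ 2·5 = 10 —(−1)→ 9
9 —HB5→ 5 + 4 —bump→ 6 + 4 = 10 —(−1)→ 9
9 —HB6→ 6 + 3 —bump→ 7 + 3 = 10 —(−1)→ 9

7 + 2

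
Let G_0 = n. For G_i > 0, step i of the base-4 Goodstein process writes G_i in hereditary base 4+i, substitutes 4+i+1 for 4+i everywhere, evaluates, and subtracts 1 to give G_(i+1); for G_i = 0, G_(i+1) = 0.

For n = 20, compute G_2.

39

base 4: 20 = 4^2 + 4; at 5: 5^2 + 5 = 30; next = 29
base 5: 29 = 5^2 + 4; at 6: 6^2 + 4 = 40; next = 39
base 6: 39 = 6^2 + 3; at 7: 7^2 + 3 = 52; next = 51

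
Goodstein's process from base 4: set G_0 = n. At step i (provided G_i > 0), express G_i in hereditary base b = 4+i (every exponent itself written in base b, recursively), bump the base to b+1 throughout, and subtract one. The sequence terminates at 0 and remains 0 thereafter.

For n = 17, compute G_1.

17 —HB4→ 4^2 + 1 —bump→ 5^2 + 1 = 26 —(−1)→ 25
25 —HB5→ 5^2 —bump→ 6^2 = 36 —(−1)→ 35

25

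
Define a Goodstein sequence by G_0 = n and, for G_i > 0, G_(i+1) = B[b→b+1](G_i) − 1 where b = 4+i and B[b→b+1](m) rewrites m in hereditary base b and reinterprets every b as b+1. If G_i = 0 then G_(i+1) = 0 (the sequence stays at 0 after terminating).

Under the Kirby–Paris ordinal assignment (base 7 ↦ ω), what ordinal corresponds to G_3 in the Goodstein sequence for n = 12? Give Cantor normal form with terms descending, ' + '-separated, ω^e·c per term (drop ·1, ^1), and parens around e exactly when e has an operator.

12 —HB4→ 3·4 —bump→ 3·5 = 15 —(−1)→ 14
14 —HB5→ 2·5 + 4 —bump→ 2·6 + 4 = 16 —(−1)→ 15
15 —HB6→ 2·6 + 3 —bump→ 2·7 + 3 = 17 —(−1)→ 16
16 —HB7→ 2·7 + 2 —bump→ 2·8 + 2 = 18 —(−1)→ 17

ω·2 + 2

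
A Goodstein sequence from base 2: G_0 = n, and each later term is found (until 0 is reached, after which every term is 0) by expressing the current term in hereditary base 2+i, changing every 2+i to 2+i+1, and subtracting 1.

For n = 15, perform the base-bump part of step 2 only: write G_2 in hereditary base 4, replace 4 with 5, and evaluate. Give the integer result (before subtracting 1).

15 —HB2→ 2^(2 + 1) + 2^2 + 2 + 1 —bump→ 3^(3 + 1) + 3^3 + 3 + 1 = 112 —(−1)→ 111
111 —HB3→ 3^(3 + 1) + 3^3 + 3 —bump→ 4^(4 + 1) + 4^4 + 4 = 1284 —(−1)→ 1283
1283 —HB4→ 4^(4 + 1) + 4^4 + 3 —bump→ 5^(5 + 1) + 5^5 + 3 = 18753 —(−1)→ 18752

18753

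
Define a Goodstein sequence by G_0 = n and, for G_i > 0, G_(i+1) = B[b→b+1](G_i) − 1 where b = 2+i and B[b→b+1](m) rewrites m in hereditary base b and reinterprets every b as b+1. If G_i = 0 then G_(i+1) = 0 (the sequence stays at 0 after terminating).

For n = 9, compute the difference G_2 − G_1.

942

base 2: 9 = 2^(2 + 1) + 1; at 3: 3^(3 + 1) + 1 = 82; next = 81
base 3: 81 = 3^(3 + 1); at 4: 4^(4 + 1) = 1024; next = 1023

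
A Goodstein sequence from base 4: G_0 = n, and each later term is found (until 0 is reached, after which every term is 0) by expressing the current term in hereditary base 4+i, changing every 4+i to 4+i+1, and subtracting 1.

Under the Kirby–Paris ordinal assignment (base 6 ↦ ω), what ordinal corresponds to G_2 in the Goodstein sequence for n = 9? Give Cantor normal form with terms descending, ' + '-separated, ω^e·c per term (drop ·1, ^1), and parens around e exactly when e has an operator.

i=0: 9 = 2·4 + 1 (b=4); 4→5: 2·5 + 1 = 11; 11−1 = 10
i=1: 10 = 2·5 (b=5); 5→6: 2·6 = 12; 12−1 = 11
i=2: 11 = 6 + 5 (b=6); 6→7: 7 + 5 = 12; 12−1 = 11

ω + 5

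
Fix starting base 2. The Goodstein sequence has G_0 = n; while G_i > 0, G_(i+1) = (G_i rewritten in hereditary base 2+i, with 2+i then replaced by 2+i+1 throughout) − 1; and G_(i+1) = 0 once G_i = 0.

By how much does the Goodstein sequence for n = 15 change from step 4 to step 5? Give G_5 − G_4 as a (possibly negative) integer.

G_0=15  [base 2] 2^(2 + 1) + 2^2 + 2 + 1  →[2↦3]→  3^(3 + 1) + 3^3 + 3 + 1 = 112  −1 ⇒ G_1=111
G_1=111  [base 3] 3^(3 + 1) + 3^3 + 3  →[3↦4]→  4^(4 + 1) + 4^4 + 4 = 1284  −1 ⇒ G_2=1283
G_2=1283  [base 4] 4^(4 + 1) + 4^4 + 3  →[4↦5]→  5^(5 + 1) + 5^5 + 3 = 18753  −1 ⇒ G_3=18752
G_3=18752  [base 5] 5^(5 + 1) + 5^5 + 2  →[5↦6]→  6^(6 + 1) + 6^6 + 2 = 326594  −1 ⇒ G_4=326593
G_4=326593  [base 6] 6^(6 + 1) + 6^6 + 1  →[6↦7]→  7^(7 + 1) + 7^7 + 1 = 6588345  −1 ⇒ G_5=6588344

6261751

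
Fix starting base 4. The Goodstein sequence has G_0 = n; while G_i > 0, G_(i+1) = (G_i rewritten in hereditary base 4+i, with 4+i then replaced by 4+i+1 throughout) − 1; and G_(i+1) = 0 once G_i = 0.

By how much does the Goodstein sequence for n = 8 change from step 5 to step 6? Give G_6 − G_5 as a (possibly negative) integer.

0

base 4: 8 = 2·4; at 5: 2·5 = 10; next = 9
base 5: 9 = 5 + 4; at 6: 6 + 4 = 10; next = 9
base 6: 9 = 6 + 3; at 7: 7 + 3 = 10; next = 9
base 7: 9 = 7 + 2; at 8: 8 + 2 = 10; next = 9
base 8: 9 = 8 + 1; at 9: 9 + 1 = 10; next = 9
base 9: 9 = 9; at 10: 10 = 10; next = 9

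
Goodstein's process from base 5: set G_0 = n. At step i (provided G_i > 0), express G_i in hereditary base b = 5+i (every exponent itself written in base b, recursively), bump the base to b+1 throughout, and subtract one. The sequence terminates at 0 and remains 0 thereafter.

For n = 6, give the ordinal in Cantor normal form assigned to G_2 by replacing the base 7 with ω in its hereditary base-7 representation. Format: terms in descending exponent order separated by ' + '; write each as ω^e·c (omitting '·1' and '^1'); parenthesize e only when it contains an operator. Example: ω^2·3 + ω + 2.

base 5: 6 = 5 + 1; at 6: 6 + 1 = 7; next = 6
base 6: 6 = 6; at 7: 7 = 7; next = 6

6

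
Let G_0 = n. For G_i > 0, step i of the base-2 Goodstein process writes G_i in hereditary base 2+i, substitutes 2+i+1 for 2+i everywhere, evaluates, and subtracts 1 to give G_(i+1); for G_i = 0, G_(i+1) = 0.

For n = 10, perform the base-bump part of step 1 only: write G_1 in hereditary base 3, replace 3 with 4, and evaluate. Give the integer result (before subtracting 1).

10 —HB2→ 2^(2 + 1) + 2 —bump→ 3^(3 + 1) + 3 = 84 —(−1)→ 83
83 —HB3→ 3^(3 + 1) + 2 —bump→ 4^(4 + 1) + 2 = 1026 —(−1)→ 1025

1026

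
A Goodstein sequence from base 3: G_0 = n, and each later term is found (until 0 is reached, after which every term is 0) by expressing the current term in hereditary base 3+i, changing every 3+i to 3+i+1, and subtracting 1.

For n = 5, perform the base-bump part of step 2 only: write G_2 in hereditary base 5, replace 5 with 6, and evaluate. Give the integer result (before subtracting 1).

6

[0] 5 ≡ 3 + 2 (base 3). Lift 4: 6. −1: 5.
[1] 5 ≡ 4 + 1 (base 4). Lift 5: 6. −1: 5.
[2] 5 ≡ 5 (base 5). Lift 6: 6. −1: 5.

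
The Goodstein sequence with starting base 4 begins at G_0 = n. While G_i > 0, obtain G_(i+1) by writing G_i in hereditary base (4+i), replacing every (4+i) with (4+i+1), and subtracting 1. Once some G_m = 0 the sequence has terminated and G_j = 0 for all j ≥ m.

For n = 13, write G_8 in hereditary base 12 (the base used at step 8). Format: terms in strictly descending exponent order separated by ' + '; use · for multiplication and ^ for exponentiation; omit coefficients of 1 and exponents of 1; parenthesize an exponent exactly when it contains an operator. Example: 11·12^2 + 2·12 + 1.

13 —HB4→ 3·4 + 1 —bump→ 3·5 + 1 = 16 —(−1)→ 15
15 —HB5→ 3·5 —bump→ 3·6 = 18 —(−1)→ 17
17 —HB6→ 2·6 + 5 —bump→ 2·7 + 5 = 19 —(−1)→ 18
18 —HB7→ 2·7 + 4 —bump→ 2·8 + 4 = 20 —(−1)→ 19
19 —HB8→ 2·8 + 3 —bump→ 2·9 + 3 = 21 —(−1)→ 20
20 —HB9→ 2·9 + 2 —bump→ 2·10 + 2 = 22 —(−1)→ 21
21 —HB10→ 2·10 + 1 —bump→ 2·11 + 1 = 23 —(−1)→ 22
22 —HB11→ 2·11 —bump→ 2·12 = 24 —(−1)→ 23
23 —HB12→ 12 + 11 —bump→ 13 + 11 = 24 —(−1)→ 23

12 + 11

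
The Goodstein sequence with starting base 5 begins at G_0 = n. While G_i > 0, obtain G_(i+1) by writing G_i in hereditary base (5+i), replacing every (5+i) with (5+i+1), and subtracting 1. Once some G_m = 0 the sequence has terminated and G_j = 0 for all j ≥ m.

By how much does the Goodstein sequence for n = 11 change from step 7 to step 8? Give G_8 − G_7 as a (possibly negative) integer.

0

(0) 11|_5 = 2·5 + 1 ↦ 2·6 + 1|_6 = 13 ⇒ 12
(1) 12|_6 = 2·6 ↦ 2·7|_7 = 14 ⇒ 13
(2) 13|_7 = 7 + 6 ↦ 8 + 6|_8 = 14 ⇒ 13
(3) 13|_8 = 8 + 5 ↦ 9 + 5|_9 = 14 ⇒ 13
(4) 13|_9 = 9 + 4 ↦ 10 + 4|_10 = 14 ⇒ 13
(5) 13|_10 = 10 + 3 ↦ 11 + 3|_11 = 14 ⇒ 13
(6) 13|_11 = 11 + 2 ↦ 12 + 2|_12 = 14 ⇒ 13
(7) 13|_12 = 12 + 1 ↦ 13 + 1|_13 = 14 ⇒ 13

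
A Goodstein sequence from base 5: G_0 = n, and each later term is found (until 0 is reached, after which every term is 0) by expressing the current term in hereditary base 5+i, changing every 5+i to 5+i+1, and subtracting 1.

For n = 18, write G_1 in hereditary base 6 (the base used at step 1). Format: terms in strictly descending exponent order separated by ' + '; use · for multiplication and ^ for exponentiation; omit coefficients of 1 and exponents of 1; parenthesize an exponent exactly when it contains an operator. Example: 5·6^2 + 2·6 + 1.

G_0=18  [base 5] 3·5 + 3  →[5↦6]→  3·6 + 3 = 21  −1 ⇒ G_1=20
G_1=20  [base 6] 3·6 + 2  →[6↦7]→  3·7 + 2 = 23  −1 ⇒ G_2=22

3·6 + 2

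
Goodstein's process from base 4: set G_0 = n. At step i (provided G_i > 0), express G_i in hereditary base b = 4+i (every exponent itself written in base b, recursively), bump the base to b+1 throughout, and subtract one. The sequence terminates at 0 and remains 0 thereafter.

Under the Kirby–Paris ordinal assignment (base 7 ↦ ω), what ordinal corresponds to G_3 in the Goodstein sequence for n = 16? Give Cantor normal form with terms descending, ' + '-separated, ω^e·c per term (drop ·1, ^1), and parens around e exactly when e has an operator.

ω·4 + 2

G_0=16  [base 4] 4^2  →[4↦5]→  5^2 = 25  −1 ⇒ G_1=24
G_1=24  [base 5] 4·5 + 4  →[5↦6]→  4·6 + 4 = 28  −1 ⇒ G_2=27
G_2=27  [base 6] 4·6 + 3  →[6↦7]→  4·7 + 3 = 31  −1 ⇒ G_3=30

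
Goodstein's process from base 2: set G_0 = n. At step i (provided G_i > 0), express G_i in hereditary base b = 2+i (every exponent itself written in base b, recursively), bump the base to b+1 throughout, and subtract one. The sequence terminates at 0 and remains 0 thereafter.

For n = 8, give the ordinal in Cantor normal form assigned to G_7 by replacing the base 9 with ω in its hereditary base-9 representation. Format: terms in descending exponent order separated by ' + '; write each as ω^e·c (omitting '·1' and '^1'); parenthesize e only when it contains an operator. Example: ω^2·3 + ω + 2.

ω^ω·2 + ω^2·2 + ω + 2

step 0: 8 = 2^(2 + 1); sub 3 for 2: 3^(3 + 1); = 81; G_1 = 81−1 = 80
step 1: 80 = 2·3^3 + 2·3^2 + 2·3 + 2; sub 4 for 3: 2·4^4 + 2·4^2 + 2·4 + 2; = 554; G_2 = 554−1 = 553
step 2: 553 = 2·4^4 + 2·4^2 + 2·4 + 1; sub 5 for 4: 2·5^5 + 2·5^2 + 2·5 + 1; = 6311; G_3 = 6311−1 = 6310
step 3: 6310 = 2·5^5 + 2·5^2 + 2·5; sub 6 for 5: 2·6^6 + 2·6^2 + 2·6; = 93396; G_4 = 93396−1 = 93395
step 4: 93395 = 2·6^6 + 2·6^2 + 6 + 5; sub 7 for 6: 2·7^7 + 2·7^2 + 7 + 5; = 1647196; G_5 = 1647196−1 = 1647195
step 5: 1647195 = 2·7^7 + 2·7^2 + 7 + 4; sub 8 for 7: 2·8^8 + 2·8^2 + 8 + 4; = 33554572; G_6 = 33554572−1 = 33554571
step 6: 33554571 = 2·8^8 + 2·8^2 + 8 + 3; sub 9 for 8: 2·9^9 + 2·9^2 + 9 + 3; = 774841152; G_7 = 774841152−1 = 774841151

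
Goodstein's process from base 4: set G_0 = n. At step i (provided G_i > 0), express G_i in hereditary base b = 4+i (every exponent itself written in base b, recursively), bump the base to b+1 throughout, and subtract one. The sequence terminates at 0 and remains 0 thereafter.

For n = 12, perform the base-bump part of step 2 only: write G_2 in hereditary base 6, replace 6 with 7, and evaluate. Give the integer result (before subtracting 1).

17

(0) 12|_4 = 3·4 ↦ 3·5|_5 = 15 ⇒ 14
(1) 14|_5 = 2·5 + 4 ↦ 2·6 + 4|_6 = 16 ⇒ 15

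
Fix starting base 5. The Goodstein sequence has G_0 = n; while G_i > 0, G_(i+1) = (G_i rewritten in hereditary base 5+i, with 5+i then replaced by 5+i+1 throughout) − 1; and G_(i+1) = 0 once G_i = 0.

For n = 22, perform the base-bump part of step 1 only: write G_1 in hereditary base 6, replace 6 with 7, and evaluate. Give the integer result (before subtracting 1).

29

G_0=22  [base 5] 4·5 + 2  →[5↦6]→  4·6 + 2 = 26  −1 ⇒ G_1=25
G_1=25  [base 6] 4·6 + 1  →[6↦7]→  4·7 + 1 = 29  −1 ⇒ G_2=28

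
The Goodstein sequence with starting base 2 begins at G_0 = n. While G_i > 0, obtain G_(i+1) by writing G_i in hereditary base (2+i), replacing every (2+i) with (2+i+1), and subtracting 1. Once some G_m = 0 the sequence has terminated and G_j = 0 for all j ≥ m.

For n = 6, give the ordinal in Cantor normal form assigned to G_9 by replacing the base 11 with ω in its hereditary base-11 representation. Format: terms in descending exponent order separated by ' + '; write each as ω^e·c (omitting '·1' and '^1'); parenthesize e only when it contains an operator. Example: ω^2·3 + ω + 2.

ω^5·5 + ω^4·5 + ω^3·5 + ω^2·5 + ω·5

[0] 6 ≡ 2^2 + 2 (base 2). Lift 3: 30. −1: 29.
[1] 29 ≡ 3^3 + 2 (base 3). Lift 4: 258. −1: 257.
[2] 257 ≡ 4^4 + 1 (base 4). Lift 5: 3126. −1: 3125.
[3] 3125 ≡ 5^5 (base 5). Lift 6: 46656. −1: 46655.
[4] 46655 ≡ 5·6^5 + 5·6^4 + 5·6^3 + 5·6^2 + 5·6 + 5 (base 6). Lift 7: 98040. −1: 98039.
[5] 98039 ≡ 5·7^5 + 5·7^4 + 5·7^3 + 5·7^2 + 5·7 + 4 (base 7). Lift 8: 187244. −1: 187243.
[6] 187243 ≡ 5·8^5 + 5·8^4 + 5·8^3 + 5·8^2 + 5·8 + 3 (base 8). Lift 9: 332148. −1: 332147.
[7] 332147 ≡ 5·9^5 + 5·9^4 + 5·9^3 + 5·9^2 + 5·9 + 2 (base 9). Lift 10: 555552. −1: 555551.
[8] 555551 ≡ 5·10^5 + 5·10^4 + 5·10^3 + 5·10^2 + 5·10 + 1 (base 10). Lift 11: 885776. −1: 885775.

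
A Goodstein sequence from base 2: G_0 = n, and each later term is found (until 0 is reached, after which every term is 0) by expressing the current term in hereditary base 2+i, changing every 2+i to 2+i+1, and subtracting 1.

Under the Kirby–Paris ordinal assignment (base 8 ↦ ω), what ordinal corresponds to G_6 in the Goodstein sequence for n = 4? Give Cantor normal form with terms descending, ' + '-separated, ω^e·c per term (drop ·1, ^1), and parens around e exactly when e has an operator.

i=0: 4 = 2^2 (b=2); 2→3: 3^3 = 27; 27−1 = 26
i=1: 26 = 2·3^2 + 2·3 + 2 (b=3); 3→4: 2·4^2 + 2·4 + 2 = 42; 42−1 = 41
i=2: 41 = 2·4^2 + 2·4 + 1 (b=4); 4→5: 2·5^2 + 2·5 + 1 = 61; 61−1 = 60
i=3: 60 = 2·5^2 + 2·5 (b=5); 5→6: 2·6^2 + 2·6 = 84; 84−1 = 83
i=4: 83 = 2·6^2 + 6 + 5 (b=6); 6→7: 2·7^2 + 7 + 5 = 110; 110−1 = 109
i=5: 109 = 2·7^2 + 7 + 4 (b=7); 7→8: 2·8^2 + 8 + 4 = 140; 140−1 = 139
i=6: 139 = 2·8^2 + 8 + 3 (b=8); 8→9: 2·9^2 + 9 + 3 = 174; 174−1 = 173

ω^2·2 + ω + 3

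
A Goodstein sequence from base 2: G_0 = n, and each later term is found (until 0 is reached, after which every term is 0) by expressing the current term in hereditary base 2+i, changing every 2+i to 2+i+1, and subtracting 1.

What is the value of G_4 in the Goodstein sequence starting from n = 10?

(0) 10|_2 = 2^(2 + 1) + 2 ↦ 3^(3 + 1) + 3|_3 = 84 ⇒ 83
(1) 83|_3 = 3^(3 + 1) + 2 ↦ 4^(4 + 1) + 2|_4 = 1026 ⇒ 1025
(2) 1025|_4 = 4^(4 + 1) + 1 ↦ 5^(5 + 1) + 1|_5 = 15626 ⇒ 15625
(3) 15625|_5 = 5^(5 + 1) ↦ 6^(6 + 1)|_6 = 279936 ⇒ 279935

279935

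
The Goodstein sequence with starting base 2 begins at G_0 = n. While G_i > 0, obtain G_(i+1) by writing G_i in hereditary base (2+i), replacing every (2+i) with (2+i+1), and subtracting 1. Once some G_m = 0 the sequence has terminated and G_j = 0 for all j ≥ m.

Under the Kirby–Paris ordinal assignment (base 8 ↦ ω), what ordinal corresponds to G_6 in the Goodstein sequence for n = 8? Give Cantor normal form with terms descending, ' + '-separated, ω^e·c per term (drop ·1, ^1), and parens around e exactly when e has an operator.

ω^ω·2 + ω^2·2 + ω + 3

step 0: 8 = 2^(2 + 1); sub 3 for 2: 3^(3 + 1); = 81; G_1 = 81−1 = 80
step 1: 80 = 2·3^3 + 2·3^2 + 2·3 + 2; sub 4 for 3: 2·4^4 + 2·4^2 + 2·4 + 2; = 554; G_2 = 554−1 = 553
step 2: 553 = 2·4^4 + 2·4^2 + 2·4 + 1; sub 5 for 4: 2·5^5 + 2·5^2 + 2·5 + 1; = 6311; G_3 = 6311−1 = 6310
step 3: 6310 = 2·5^5 + 2·5^2 + 2·5; sub 6 for 5: 2·6^6 + 2·6^2 + 2·6; = 93396; G_4 = 93396−1 = 93395
step 4: 93395 = 2·6^6 + 2·6^2 + 6 + 5; sub 7 for 6: 2·7^7 + 2·7^2 + 7 + 5; = 1647196; G_5 = 1647196−1 = 1647195
step 5: 1647195 = 2·7^7 + 2·7^2 + 7 + 4; sub 8 for 7: 2·8^8 + 2·8^2 + 8 + 4; = 33554572; G_6 = 33554572−1 = 33554571
step 6: 33554571 = 2·8^8 + 2·8^2 + 8 + 3; sub 9 for 8: 2·9^9 + 2·9^2 + 9 + 3; = 774841152; G_7 = 774841152−1 = 774841151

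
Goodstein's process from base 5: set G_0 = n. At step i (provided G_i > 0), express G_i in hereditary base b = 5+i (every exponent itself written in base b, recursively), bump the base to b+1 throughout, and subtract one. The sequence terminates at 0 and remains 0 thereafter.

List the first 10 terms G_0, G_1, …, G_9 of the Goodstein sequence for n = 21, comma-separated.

step 0: 21 = 4·5 + 1; sub 6 for 5: 4·6 + 1; = 25; G_1 = 25−1 = 24
step 1: 24 = 4·6; sub 7 for 6: 4·7; = 28; G_2 = 28−1 = 27
step 2: 27 = 3·7 + 6; sub 8 for 7: 3·8 + 6; = 30; G_3 = 30−1 = 29
step 3: 29 = 3·8 + 5; sub 9 for 8: 3·9 + 5; = 32; G_4 = 32−1 = 31
step 4: 31 = 3·9 + 4; sub 10 for 9: 3·10 + 4; = 34; G_5 = 34−1 = 33
step 5: 33 = 3·10 + 3; sub 11 for 10: 3·11 + 3; = 36; G_6 = 36−1 = 35
step 6: 35 = 3·11 + 2; sub 12 for 11: 3·12 + 2; = 38; G_7 = 38−1 = 37
step 7: 37 = 3·12 + 1; sub 13 for 12: 3·13 + 1; = 40; G_8 = 40−1 = 39
step 8: 39 = 3·13; sub 14 for 13: 3·14; = 42; G_9 = 42−1 = 41

21, 24, 27, 29, 31, 33, 35, 37, 39, 41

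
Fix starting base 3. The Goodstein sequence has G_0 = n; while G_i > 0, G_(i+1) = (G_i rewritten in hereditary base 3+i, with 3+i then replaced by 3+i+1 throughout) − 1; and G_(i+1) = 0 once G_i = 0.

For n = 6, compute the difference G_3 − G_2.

6 —HB3→ 2·3 —bump→ 2·4 = 8 —(−1)→ 7
7 —HB4→ 4 + 3 —bump→ 5 + 3 = 8 —(−1)→ 7
7 —HB5→ 5 + 2 —bump→ 6 + 2 = 8 —(−1)→ 7

0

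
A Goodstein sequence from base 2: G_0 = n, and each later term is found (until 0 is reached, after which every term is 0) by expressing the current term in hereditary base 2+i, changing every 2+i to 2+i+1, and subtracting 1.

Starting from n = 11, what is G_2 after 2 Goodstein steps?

1027

(0) 11|_2 = 2^(2 + 1) + 2 + 1 ↦ 3^(3 + 1) + 3 + 1|_3 = 85 ⇒ 84
(1) 84|_3 = 3^(3 + 1) + 3 ↦ 4^(4 + 1) + 4|_4 = 1028 ⇒ 1027
(2) 1027|_4 = 4^(4 + 1) + 3 ↦ 5^(5 + 1) + 3|_5 = 15628 ⇒ 15627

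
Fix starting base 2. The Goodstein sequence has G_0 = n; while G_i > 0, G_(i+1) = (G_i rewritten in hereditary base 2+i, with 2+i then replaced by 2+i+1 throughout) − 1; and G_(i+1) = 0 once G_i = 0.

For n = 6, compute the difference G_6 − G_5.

step 0: 6 = 2^2 + 2; sub 3 for 2: 3^3 + 3; = 30; G_1 = 30−1 = 29
step 1: 29 = 3^3 + 2; sub 4 for 3: 4^4 + 2; = 258; G_2 = 258−1 = 257
step 2: 257 = 4^4 + 1; sub 5 for 4: 5^5 + 1; = 3126; G_3 = 3126−1 = 3125
step 3: 3125 = 5^5; sub 6 for 5: 6^6; = 46656; G_4 = 46656−1 = 46655
step 4: 46655 = 5·6^5 + 5·6^4 + 5·6^3 + 5·6^2 + 5·6 + 5; sub 7 for 6: 5·7^5 + 5·7^4 + 5·7^3 + 5·7^2 + 5·7 + 5; = 98040; G_5 = 98040−1 = 98039
step 5: 98039 = 5·7^5 + 5·7^4 + 5·7^3 + 5·7^2 + 5·7 + 4; sub 8 for 7: 5·8^5 + 5·8^4 + 5·8^3 + 5·8^2 + 5·8 + 4; = 187244; G_6 = 187244−1 = 187243

89204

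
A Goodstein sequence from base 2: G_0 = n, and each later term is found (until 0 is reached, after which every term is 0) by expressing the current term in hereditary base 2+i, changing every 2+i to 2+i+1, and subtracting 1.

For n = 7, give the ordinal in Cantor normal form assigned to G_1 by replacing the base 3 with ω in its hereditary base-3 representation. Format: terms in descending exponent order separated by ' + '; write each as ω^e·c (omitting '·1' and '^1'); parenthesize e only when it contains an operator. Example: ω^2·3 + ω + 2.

ω^ω + ω

[0] 7 ≡ 2^2 + 2 + 1 (base 2). Lift 3: 31. −1: 30.
[1] 30 ≡ 3^3 + 3 (base 3). Lift 4: 260. −1: 259.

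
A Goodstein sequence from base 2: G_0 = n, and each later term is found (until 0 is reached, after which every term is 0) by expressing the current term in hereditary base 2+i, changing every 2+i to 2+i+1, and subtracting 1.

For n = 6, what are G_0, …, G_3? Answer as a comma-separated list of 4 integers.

6 —HB2→ 2^2 + 2 —bump→ 3^3 + 3 = 30 —(−1)→ 29
29 —HB3→ 3^3 + 2 —bump→ 4^4 + 2 = 258 —(−1)→ 257
257 —HB4→ 4^4 + 1 —bump→ 5^5 + 1 = 3126 —(−1)→ 3125

6, 29, 257, 3125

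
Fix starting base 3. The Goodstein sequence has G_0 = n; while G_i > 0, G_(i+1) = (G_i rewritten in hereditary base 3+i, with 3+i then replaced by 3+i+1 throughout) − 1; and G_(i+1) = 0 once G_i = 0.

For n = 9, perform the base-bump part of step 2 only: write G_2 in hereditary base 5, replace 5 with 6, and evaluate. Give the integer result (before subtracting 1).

20

G_0 = 9. HB_3(9) = 3^2. Bump = 16. G_1 = 15.
G_1 = 15. HB_4(15) = 3·4 + 3. Bump = 18. G_2 = 17.
G_2 = 17. HB_5(17) = 3·5 + 2. Bump = 20. G_3 = 19.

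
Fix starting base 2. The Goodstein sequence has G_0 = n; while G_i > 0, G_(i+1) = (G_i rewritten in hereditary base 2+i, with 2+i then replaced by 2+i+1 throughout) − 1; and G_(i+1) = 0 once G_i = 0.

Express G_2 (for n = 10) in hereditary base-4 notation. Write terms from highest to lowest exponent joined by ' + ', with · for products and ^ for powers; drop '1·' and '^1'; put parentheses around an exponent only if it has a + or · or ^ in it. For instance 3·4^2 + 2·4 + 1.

i=0: 10 = 2^(2 + 1) + 2 (b=2); 2→3: 3^(3 + 1) + 3 = 84; 84−1 = 83
i=1: 83 = 3^(3 + 1) + 2 (b=3); 3→4: 4^(4 + 1) + 2 = 1026; 1026−1 = 1025
i=2: 1025 = 4^(4 + 1) + 1 (b=4); 4→5: 5^(5 + 1) + 1 = 15626; 15626−1 = 15625

4^(4 + 1) + 1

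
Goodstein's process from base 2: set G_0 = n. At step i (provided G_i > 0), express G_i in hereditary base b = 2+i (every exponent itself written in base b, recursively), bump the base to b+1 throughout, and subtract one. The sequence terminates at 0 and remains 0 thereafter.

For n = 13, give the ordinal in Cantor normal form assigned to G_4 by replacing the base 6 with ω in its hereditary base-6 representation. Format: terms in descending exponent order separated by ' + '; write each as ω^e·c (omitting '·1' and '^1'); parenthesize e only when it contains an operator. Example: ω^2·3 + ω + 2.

ω^(ω + 1) + ω^3·3 + ω^2·3 + ω·3 + 1

G_0 = 13. HB_2(13) = 2^(2 + 1) + 2^2 + 1. Bump = 109. G_1 = 108.
G_1 = 108. HB_3(108) = 3^(3 + 1) + 3^3. Bump = 1280. G_2 = 1279.
G_2 = 1279. HB_4(1279) = 4^(4 + 1) + 3·4^3 + 3·4^2 + 3·4 + 3. Bump = 16093. G_3 = 16092.
G_3 = 16092. HB_5(16092) = 5^(5 + 1) + 3·5^3 + 3·5^2 + 3·5 + 2. Bump = 280712. G_4 = 280711.
G_4 = 280711. HB_6(280711) = 6^(6 + 1) + 3·6^3 + 3·6^2 + 3·6 + 1. Bump = 5765999. G_5 = 5765998.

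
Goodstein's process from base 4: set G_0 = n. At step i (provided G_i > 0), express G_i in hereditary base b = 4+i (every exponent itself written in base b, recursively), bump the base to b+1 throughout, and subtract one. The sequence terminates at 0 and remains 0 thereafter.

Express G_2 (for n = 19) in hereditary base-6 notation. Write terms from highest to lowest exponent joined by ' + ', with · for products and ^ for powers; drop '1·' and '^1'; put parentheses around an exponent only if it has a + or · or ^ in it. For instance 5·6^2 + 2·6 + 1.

base 4: 19 = 4^2 + 3; at 5: 5^2 + 3 = 28; next = 27
base 5: 27 = 5^2 + 2; at 6: 6^2 + 2 = 38; next = 37
base 6: 37 = 6^2 + 1; at 7: 7^2 + 1 = 50; next = 49

6^2 + 1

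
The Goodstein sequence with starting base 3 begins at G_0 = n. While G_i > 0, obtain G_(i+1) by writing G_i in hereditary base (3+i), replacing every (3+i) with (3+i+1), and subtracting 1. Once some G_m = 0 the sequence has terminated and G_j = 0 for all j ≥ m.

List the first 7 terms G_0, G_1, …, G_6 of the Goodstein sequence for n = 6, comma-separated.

(0) 6|_3 = 2·3 ↦ 2·4|_4 = 8 ⇒ 7
(1) 7|_4 = 4 + 3 ↦ 5 + 3|_5 = 8 ⇒ 7
(2) 7|_5 = 5 + 2 ↦ 6 + 2|_6 = 8 ⇒ 7
(3) 7|_6 = 6 + 1 ↦ 7 + 1|_7 = 8 ⇒ 7
(4) 7|_7 = 7 ↦ 8|_8 = 8 ⇒ 7
(5) 7|_8 = 7 ↦ 7|_9 = 7 ⇒ 6

6, 7, 7, 7, 7, 7, 6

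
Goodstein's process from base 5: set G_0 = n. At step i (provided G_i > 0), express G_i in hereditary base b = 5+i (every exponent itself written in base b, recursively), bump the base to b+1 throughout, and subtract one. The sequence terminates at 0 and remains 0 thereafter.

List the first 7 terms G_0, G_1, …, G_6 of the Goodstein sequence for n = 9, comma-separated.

9, 9, 9, 9, 9, 9, 8

base 5: 9 = 5 + 4; at 6: 6 + 4 = 10; next = 9
base 6: 9 = 6 + 3; at 7: 7 + 3 = 10; next = 9
base 7: 9 = 7 + 2; at 8: 8 + 2 = 10; next = 9
base 8: 9 = 8 + 1; at 9: 9 + 1 = 10; next = 9
base 9: 9 = 9; at 10: 10 = 10; next = 9
base 10: 9 = 9; at 11: 9 = 9; next = 8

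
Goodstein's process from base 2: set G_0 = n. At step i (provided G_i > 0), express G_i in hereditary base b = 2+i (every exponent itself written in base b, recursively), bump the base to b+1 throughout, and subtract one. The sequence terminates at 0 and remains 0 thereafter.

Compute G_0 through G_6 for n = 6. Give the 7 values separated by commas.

base 2: 6 = 2^2 + 2; at 3: 3^3 + 3 = 30; next = 29
base 3: 29 = 3^3 + 2; at 4: 4^4 + 2 = 258; next = 257
base 4: 257 = 4^4 + 1; at 5: 5^5 + 1 = 3126; next = 3125
base 5: 3125 = 5^5; at 6: 6^6 = 46656; next = 46655
base 6: 46655 = 5·6^5 + 5·6^4 + 5·6^3 + 5·6^2 + 5·6 + 5; at 7: 5·7^5 + 5·7^4 + 5·7^3 + 5·7^2 + 5·7 + 5 = 98040; next = 98039
base 7: 98039 = 5·7^5 + 5·7^4 + 5·7^3 + 5·7^2 + 5·7 + 4; at 8: 5·8^5 + 5·8^4 + 5·8^3 + 5·8^2 + 5·8 + 4 = 187244; next = 187243

6, 29, 257, 3125, 46655, 98039, 187243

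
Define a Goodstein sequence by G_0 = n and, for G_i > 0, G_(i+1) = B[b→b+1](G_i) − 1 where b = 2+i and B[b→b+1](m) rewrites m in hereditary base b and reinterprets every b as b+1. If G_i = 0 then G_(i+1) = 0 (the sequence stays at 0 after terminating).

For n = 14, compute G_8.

100000555551

base 2: 14 = 2^(2 + 1) + 2^2 + 2; at 3: 3^(3 + 1) + 3^3 + 3 = 111; next = 110
base 3: 110 = 3^(3 + 1) + 3^3 + 2; at 4: 4^(4 + 1) + 4^4 + 2 = 1282; next = 1281
base 4: 1281 = 4^(4 + 1) + 4^4 + 1; at 5: 5^(5 + 1) + 5^5 + 1 = 18751; next = 18750
base 5: 18750 = 5^(5 + 1) + 5^5; at 6: 6^(6 + 1) + 6^6 = 326592; next = 326591
base 6: 326591 = 6^(6 + 1) + 5·6^5 + 5·6^4 + 5·6^3 + 5·6^2 + 5·6 + 5; at 7: 7^(7 + 1) + 5·7^5 + 5·7^4 + 5·7^3 + 5·7^2 + 5·7 + 5 = 5862841; next = 5862840
base 7: 5862840 = 7^(7 + 1) + 5·7^5 + 5·7^4 + 5·7^3 + 5·7^2 + 5·7 + 4; at 8: 8^(8 + 1) + 5·8^5 + 5·8^4 + 5·8^3 + 5·8^2 + 5·8 + 4 = 134404972; next = 134404971
base 8: 134404971 = 8^(8 + 1) + 5·8^5 + 5·8^4 + 5·8^3 + 5·8^2 + 5·8 + 3; at 9: 9^(9 + 1) + 5·9^5 + 5·9^4 + 5·9^3 + 5·9^2 + 5·9 + 3 = 3487116549; next = 3487116548
base 9: 3487116548 = 9^(9 + 1) + 5·9^5 + 5·9^4 + 5·9^3 + 5·9^2 + 5·9 + 2; at 10: 10^(10 + 1) + 5·10^5 + 5·10^4 + 5·10^3 + 5·10^2 + 5·10 + 2 = 100000555552; next = 100000555551
base 10: 100000555551 = 10^(10 + 1) + 5·10^5 + 5·10^4 + 5·10^3 + 5·10^2 + 5·10 + 1; at 11: 11^(11 + 1) + 5·11^5 + 5·11^4 + 5·11^3 + 5·11^2 + 5·11 + 1 = 3138429262497; next = 3138429262496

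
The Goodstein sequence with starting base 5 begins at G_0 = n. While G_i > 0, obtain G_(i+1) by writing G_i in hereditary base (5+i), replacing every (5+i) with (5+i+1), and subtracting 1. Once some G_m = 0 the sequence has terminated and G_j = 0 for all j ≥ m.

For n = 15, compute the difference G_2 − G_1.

i=0: 15 = 3·5 (b=5); 5→6: 3·6 = 18; 18−1 = 17
i=1: 17 = 2·6 + 5 (b=6); 6→7: 2·7 + 5 = 19; 19−1 = 18

1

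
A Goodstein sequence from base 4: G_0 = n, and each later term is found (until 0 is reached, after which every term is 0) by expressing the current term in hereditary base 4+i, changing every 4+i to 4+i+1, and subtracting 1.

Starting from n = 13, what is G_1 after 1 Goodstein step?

13 —HB4→ 3·4 + 1 —bump→ 3·5 + 1 = 16 —(−1)→ 15
15 —HB5→ 3·5 —bump→ 3·6 = 18 —(−1)→ 17

15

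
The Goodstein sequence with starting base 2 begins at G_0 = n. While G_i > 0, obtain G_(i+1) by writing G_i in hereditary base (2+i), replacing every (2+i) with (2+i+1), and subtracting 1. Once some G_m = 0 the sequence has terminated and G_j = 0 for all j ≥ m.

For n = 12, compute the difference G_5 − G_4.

step 0: 12 = 2^(2 + 1) + 2^2; sub 3 for 2: 3^(3 + 1) + 3^3; = 108; G_1 = 108−1 = 107
step 1: 107 = 3^(3 + 1) + 2·3^2 + 2·3 + 2; sub 4 for 3: 4^(4 + 1) + 2·4^2 + 2·4 + 2; = 1066; G_2 = 1066−1 = 1065
step 2: 1065 = 4^(4 + 1) + 2·4^2 + 2·4 + 1; sub 5 for 4: 5^(5 + 1) + 2·5^2 + 2·5 + 1; = 15686; G_3 = 15686−1 = 15685
step 3: 15685 = 5^(5 + 1) + 2·5^2 + 2·5; sub 6 for 5: 6^(6 + 1) + 2·6^2 + 2·6; = 280020; G_4 = 280020−1 = 280019
step 4: 280019 = 6^(6 + 1) + 2·6^2 + 6 + 5; sub 7 for 6: 7^(7 + 1) + 2·7^2 + 7 + 5; = 5764911; G_5 = 5764911−1 = 5764910

5484891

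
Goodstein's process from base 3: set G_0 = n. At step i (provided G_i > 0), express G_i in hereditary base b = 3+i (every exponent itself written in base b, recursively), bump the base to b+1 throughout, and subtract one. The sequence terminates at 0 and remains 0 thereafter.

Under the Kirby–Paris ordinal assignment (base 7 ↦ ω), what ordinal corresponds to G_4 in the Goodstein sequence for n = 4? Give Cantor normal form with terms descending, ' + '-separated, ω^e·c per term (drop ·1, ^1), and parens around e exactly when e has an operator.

i=0: 4 = 3 + 1 (b=3); 3→4: 4 + 1 = 5; 5−1 = 4
i=1: 4 = 4 (b=4); 4→5: 5 = 5; 5−1 = 4
i=2: 4 = 4 (b=5); 5→6: 4 = 4; 4−1 = 3
i=3: 3 = 3 (b=6); 6→7: 3 = 3; 3−1 = 2
i=4: 2 = 2 (b=7); 7→8: 2 = 2; 2−1 = 1

2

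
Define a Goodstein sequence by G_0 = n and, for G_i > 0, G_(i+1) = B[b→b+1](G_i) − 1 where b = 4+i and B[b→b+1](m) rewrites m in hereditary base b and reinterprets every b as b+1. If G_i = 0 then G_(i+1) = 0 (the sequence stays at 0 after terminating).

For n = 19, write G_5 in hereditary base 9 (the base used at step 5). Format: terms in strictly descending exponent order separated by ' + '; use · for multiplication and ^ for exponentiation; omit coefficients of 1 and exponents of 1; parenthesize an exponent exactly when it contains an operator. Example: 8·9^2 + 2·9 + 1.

19 —HB4→ 4^2 + 3 —bump→ 5^2 + 3 = 28 —(−1)→ 27
27 —HB5→ 5^2 + 2 —bump→ 6^2 + 2 = 38 —(−1)→ 37
37 —HB6→ 6^2 + 1 —bump→ 7^2 + 1 = 50 —(−1)→ 49
49 —HB7→ 7^2 —bump→ 8^2 = 64 —(−1)→ 63
63 —HB8→ 7·8 + 7 —bump→ 7·9 + 7 = 70 —(−1)→ 69
69 —HB9→ 7·9 + 6 —bump→ 7·10 + 6 = 76 —(−1)→ 75

7·9 + 6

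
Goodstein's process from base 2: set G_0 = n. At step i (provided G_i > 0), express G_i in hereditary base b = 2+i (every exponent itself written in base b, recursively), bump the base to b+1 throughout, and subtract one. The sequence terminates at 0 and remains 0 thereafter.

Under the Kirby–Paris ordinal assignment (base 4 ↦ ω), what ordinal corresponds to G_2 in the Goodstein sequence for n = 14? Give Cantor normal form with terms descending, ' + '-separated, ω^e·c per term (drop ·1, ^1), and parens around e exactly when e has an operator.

(0) 14|_2 = 2^(2 + 1) + 2^2 + 2 ↦ 3^(3 + 1) + 3^3 + 3|_3 = 111 ⇒ 110
(1) 110|_3 = 3^(3 + 1) + 3^3 + 2 ↦ 4^(4 + 1) + 4^4 + 2|_4 = 1282 ⇒ 1281
(2) 1281|_4 = 4^(4 + 1) + 4^4 + 1 ↦ 5^(5 + 1) + 5^5 + 1|_5 = 18751 ⇒ 18750

ω^(ω + 1) + ω^ω + 1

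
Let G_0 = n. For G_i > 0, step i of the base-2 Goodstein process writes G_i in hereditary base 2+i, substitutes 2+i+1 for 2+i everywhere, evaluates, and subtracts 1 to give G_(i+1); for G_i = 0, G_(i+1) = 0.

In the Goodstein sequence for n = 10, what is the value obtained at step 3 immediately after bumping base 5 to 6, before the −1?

10 —HB2→ 2^(2 + 1) + 2 —bump→ 3^(3 + 1) + 3 = 84 —(−1)→ 83
83 —HB3→ 3^(3 + 1) + 2 —bump→ 4^(4 + 1) + 2 = 1026 —(−1)→ 1025
1025 —HB4→ 4^(4 + 1) + 1 —bump→ 5^(5 + 1) + 1 = 15626 —(−1)→ 15625
15625 —HB5→ 5^(5 + 1) —bump→ 6^(6 + 1) = 279936 —(−1)→ 279935

279936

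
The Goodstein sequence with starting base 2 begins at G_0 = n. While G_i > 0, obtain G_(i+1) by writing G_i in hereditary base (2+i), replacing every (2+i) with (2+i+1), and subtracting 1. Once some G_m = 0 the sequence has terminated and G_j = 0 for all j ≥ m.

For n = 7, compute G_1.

step 0: 7 = 2^2 + 2 + 1; sub 3 for 2: 3^3 + 3 + 1; = 31; G_1 = 31−1 = 30
step 1: 30 = 3^3 + 3; sub 4 for 3: 4^4 + 4; = 260; G_2 = 260−1 = 259

30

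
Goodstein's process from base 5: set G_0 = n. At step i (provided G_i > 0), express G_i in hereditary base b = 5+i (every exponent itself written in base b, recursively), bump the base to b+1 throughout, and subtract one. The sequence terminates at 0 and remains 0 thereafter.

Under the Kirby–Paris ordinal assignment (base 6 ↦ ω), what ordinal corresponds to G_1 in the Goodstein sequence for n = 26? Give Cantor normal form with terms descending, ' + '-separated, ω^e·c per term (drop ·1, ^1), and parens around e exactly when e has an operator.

step 0: 26 = 5^2 + 1; sub 6 for 5: 6^2 + 1; = 37; G_1 = 37−1 = 36
step 1: 36 = 6^2; sub 7 for 6: 7^2; = 49; G_2 = 49−1 = 48

ω^2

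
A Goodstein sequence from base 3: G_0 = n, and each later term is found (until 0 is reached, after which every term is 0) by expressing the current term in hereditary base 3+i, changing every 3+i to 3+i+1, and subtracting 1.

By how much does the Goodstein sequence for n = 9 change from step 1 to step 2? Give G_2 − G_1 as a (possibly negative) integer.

2

[0] 9 ≡ 3^2 (base 3). Lift 4: 16. −1: 15.
[1] 15 ≡ 3·4 + 3 (base 4). Lift 5: 18. −1: 17.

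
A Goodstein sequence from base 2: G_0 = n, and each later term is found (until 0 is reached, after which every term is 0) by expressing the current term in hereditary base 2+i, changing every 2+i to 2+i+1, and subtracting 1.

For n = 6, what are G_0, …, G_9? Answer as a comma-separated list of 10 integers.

6, 29, 257, 3125, 46655, 98039, 187243, 332147, 555551, 885775

G_0 = 6. HB_2(6) = 2^2 + 2. Bump = 30. G_1 = 29.
G_1 = 29. HB_3(29) = 3^3 + 2. Bump = 258. G_2 = 257.
G_2 = 257. HB_4(257) = 4^4 + 1. Bump = 3126. G_3 = 3125.
G_3 = 3125. HB_5(3125) = 5^5. Bump = 46656. G_4 = 46655.
G_4 = 46655. HB_6(46655) = 5·6^5 + 5·6^4 + 5·6^3 + 5·6^2 + 5·6 + 5. Bump = 98040. G_5 = 98039.
G_5 = 98039. HB_7(98039) = 5·7^5 + 5·7^4 + 5·7^3 + 5·7^2 + 5·7 + 4. Bump = 187244. G_6 = 187243.
G_6 = 187243. HB_8(187243) = 5·8^5 + 5·8^4 + 5·8^3 + 5·8^2 + 5·8 + 3. Bump = 332148. G_7 = 332147.
G_7 = 332147. HB_9(332147) = 5·9^5 + 5·9^4 + 5·9^3 + 5·9^2 + 5·9 + 2. Bump = 555552. G_8 = 555551.
G_8 = 555551. HB_10(555551) = 5·10^5 + 5·10^4 + 5·10^3 + 5·10^2 + 5·10 + 1. Bump = 885776. G_9 = 885775.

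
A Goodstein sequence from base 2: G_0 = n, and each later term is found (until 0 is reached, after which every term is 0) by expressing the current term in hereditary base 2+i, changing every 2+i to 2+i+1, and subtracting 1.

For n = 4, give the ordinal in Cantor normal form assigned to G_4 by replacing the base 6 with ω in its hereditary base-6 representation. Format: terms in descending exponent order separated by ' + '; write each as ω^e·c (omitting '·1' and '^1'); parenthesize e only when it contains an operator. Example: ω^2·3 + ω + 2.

ω^2·2 + ω + 5

G_0 = 4. HB_2(4) = 2^2. Bump = 27. G_1 = 26.
G_1 = 26. HB_3(26) = 2·3^2 + 2·3 + 2. Bump = 42. G_2 = 41.
G_2 = 41. HB_4(41) = 2·4^2 + 2·4 + 1. Bump = 61. G_3 = 60.
G_3 = 60. HB_5(60) = 2·5^2 + 2·5. Bump = 84. G_4 = 83.
G_4 = 83. HB_6(83) = 2·6^2 + 6 + 5. Bump = 110. G_5 = 109.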